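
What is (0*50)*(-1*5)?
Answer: 0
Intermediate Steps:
(0*50)*(-1*5) = 0*(-5) = 0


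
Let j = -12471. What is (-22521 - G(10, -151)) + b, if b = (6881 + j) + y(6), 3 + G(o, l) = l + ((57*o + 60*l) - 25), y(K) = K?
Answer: -19436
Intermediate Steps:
G(o, l) = -28 + 57*o + 61*l (G(o, l) = -3 + (l + ((57*o + 60*l) - 25)) = -3 + (l + (-25 + 57*o + 60*l)) = -3 + (-25 + 57*o + 61*l) = -28 + 57*o + 61*l)
b = -5584 (b = (6881 - 12471) + 6 = -5590 + 6 = -5584)
(-22521 - G(10, -151)) + b = (-22521 - (-28 + 57*10 + 61*(-151))) - 5584 = (-22521 - (-28 + 570 - 9211)) - 5584 = (-22521 - 1*(-8669)) - 5584 = (-22521 + 8669) - 5584 = -13852 - 5584 = -19436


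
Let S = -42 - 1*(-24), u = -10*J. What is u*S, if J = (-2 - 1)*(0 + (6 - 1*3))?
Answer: -1620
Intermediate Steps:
J = -9 (J = -3*(0 + (6 - 3)) = -3*(0 + 3) = -3*3 = -9)
u = 90 (u = -10*(-9) = 90)
S = -18 (S = -42 + 24 = -18)
u*S = 90*(-18) = -1620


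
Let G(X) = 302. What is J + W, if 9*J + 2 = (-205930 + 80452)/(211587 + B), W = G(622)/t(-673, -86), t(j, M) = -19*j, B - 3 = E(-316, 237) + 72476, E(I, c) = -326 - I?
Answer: -4048435561/16345008324 ≈ -0.24769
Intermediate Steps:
B = 72469 (B = 3 + ((-326 - 1*(-316)) + 72476) = 3 + ((-326 + 316) + 72476) = 3 + (-10 + 72476) = 3 + 72466 = 72469)
W = 302/12787 (W = 302/((-19*(-673))) = 302/12787 ≈ 0.023618)
J = -346795/1278252 (J = -2/9 + ((-205930 + 80452)/(211587 + 72469))/9 = -2/9 + (-125478/284056)/9 = -2/9 + (-125478*1/284056)/9 = -2/9 + (⅑)*(-62739/142028) = -2/9 - 6971/142028 = -346795/1278252 ≈ -0.27130)
J + W = -346795/1278252 + 302/12787 = -4048435561/16345008324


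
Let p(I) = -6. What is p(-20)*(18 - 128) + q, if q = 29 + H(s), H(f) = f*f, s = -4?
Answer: 705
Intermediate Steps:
H(f) = f²
q = 45 (q = 29 + (-4)² = 29 + 16 = 45)
p(-20)*(18 - 128) + q = -6*(18 - 128) + 45 = -6*(-110) + 45 = 660 + 45 = 705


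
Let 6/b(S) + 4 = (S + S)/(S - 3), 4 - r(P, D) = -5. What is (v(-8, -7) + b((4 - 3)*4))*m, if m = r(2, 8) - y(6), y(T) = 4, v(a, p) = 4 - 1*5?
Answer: 5/2 ≈ 2.5000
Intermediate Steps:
r(P, D) = 9 (r(P, D) = 4 - 1*(-5) = 4 + 5 = 9)
v(a, p) = -1 (v(a, p) = 4 - 5 = -1)
b(S) = 6/(-4 + 2*S/(-3 + S)) (b(S) = 6/(-4 + (S + S)/(S - 3)) = 6/(-4 + (2*S)/(-3 + S)) = 6/(-4 + 2*S/(-3 + S)))
m = 5 (m = 9 - 1*4 = 9 - 4 = 5)
(v(-8, -7) + b((4 - 3)*4))*m = (-1 + 3*(3 - (4 - 3)*4)/(-6 + (4 - 3)*4))*5 = (-1 + 3*(3 - 4)/(-6 + 1*4))*5 = (-1 + 3*(3 - 1*4)/(-6 + 4))*5 = (-1 + 3*(3 - 4)/(-2))*5 = (-1 + 3*(-½)*(-1))*5 = (-1 + 3/2)*5 = (½)*5 = 5/2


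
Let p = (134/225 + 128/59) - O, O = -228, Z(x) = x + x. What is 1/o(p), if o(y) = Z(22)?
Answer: 1/44 ≈ 0.022727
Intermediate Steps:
Z(x) = 2*x
p = 3063406/13275 (p = (134/225 + 128/59) - 1*(-228) = (134*(1/225) + 128*(1/59)) + 228 = (134/225 + 128/59) + 228 = 36706/13275 + 228 = 3063406/13275 ≈ 230.77)
o(y) = 44 (o(y) = 2*22 = 44)
1/o(p) = 1/44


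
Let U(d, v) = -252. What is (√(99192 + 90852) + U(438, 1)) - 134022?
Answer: -134274 + 6*√5279 ≈ -1.3384e+5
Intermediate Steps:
(√(99192 + 90852) + U(438, 1)) - 134022 = (√(99192 + 90852) - 252) - 134022 = (√190044 - 252) - 134022 = (6*√5279 - 252) - 134022 = (-252 + 6*√5279) - 134022 = -134274 + 6*√5279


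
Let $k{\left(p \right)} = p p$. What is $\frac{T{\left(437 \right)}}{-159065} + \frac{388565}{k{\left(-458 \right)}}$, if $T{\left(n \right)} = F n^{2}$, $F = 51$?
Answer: $- \frac{1981172395391}{33366110660} \approx -59.377$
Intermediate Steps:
$k{\left(p \right)} = p^{2}$
$T{\left(n \right)} = 51 n^{2}$
$\frac{T{\left(437 \right)}}{-159065} + \frac{388565}{k{\left(-458 \right)}} = \frac{51 \cdot 437^{2}}{-159065} + \frac{388565}{\left(-458\right)^{2}} = 51 \cdot 190969 \left(- \frac{1}{159065}\right) + \frac{388565}{209764} = 9739419 \left(- \frac{1}{159065}\right) + 388565 \cdot \frac{1}{209764} = - \frac{9739419}{159065} + \frac{388565}{209764} = - \frac{1981172395391}{33366110660}$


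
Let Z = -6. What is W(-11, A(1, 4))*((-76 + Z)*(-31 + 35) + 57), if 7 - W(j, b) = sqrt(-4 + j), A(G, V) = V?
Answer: -1897 + 271*I*sqrt(15) ≈ -1897.0 + 1049.6*I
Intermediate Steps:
W(j, b) = 7 - sqrt(-4 + j)
W(-11, A(1, 4))*((-76 + Z)*(-31 + 35) + 57) = (7 - sqrt(-4 - 11))*((-76 - 6)*(-31 + 35) + 57) = (7 - sqrt(-15))*(-82*4 + 57) = (7 - I*sqrt(15))*(-328 + 57) = (7 - I*sqrt(15))*(-271) = -1897 + 271*I*sqrt(15)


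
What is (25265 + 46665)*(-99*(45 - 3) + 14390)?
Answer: 735987760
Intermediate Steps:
(25265 + 46665)*(-99*(45 - 3) + 14390) = 71930*(-99*42 + 14390) = 71930*(-4158 + 14390) = 71930*10232 = 735987760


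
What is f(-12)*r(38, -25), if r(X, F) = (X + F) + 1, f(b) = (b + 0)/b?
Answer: 14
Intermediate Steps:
f(b) = 1 (f(b) = b/b = 1)
r(X, F) = 1 + F + X (r(X, F) = (F + X) + 1 = 1 + F + X)
f(-12)*r(38, -25) = 1*(1 - 25 + 38) = 1*14 = 14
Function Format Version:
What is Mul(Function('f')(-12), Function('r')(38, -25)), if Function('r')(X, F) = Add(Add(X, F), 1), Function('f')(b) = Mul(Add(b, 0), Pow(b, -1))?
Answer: 14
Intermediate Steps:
Function('f')(b) = 1 (Function('f')(b) = Mul(b, Pow(b, -1)) = 1)
Function('r')(X, F) = Add(1, F, X) (Function('r')(X, F) = Add(Add(F, X), 1) = Add(1, F, X))
Mul(Function('f')(-12), Function('r')(38, -25)) = Mul(1, Add(1, -25, 38)) = Mul(1, 14) = 14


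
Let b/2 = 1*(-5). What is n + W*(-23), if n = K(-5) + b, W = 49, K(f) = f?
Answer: -1142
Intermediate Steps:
b = -10 (b = 2*(1*(-5)) = 2*(-5) = -10)
n = -15 (n = -5 - 10 = -15)
n + W*(-23) = -15 + 49*(-23) = -15 - 1127 = -1142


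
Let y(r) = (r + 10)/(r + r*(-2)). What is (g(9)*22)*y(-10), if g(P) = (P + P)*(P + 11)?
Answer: 0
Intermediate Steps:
g(P) = 2*P*(11 + P) (g(P) = (2*P)*(11 + P) = 2*P*(11 + P))
y(r) = -(10 + r)/r (y(r) = (10 + r)/(r - 2*r) = (10 + r)/((-r)) = (10 + r)*(-1/r) = -(10 + r)/r)
(g(9)*22)*y(-10) = ((2*9*(11 + 9))*22)*((-10 - 1*(-10))/(-10)) = ((2*9*20)*22)*(-(-10 + 10)/10) = (360*22)*(-1/10*0) = 7920*0 = 0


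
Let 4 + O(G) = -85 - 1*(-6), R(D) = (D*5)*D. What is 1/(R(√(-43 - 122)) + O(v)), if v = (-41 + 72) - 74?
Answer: -1/908 ≈ -0.0011013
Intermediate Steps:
v = -43 (v = 31 - 74 = -43)
R(D) = 5*D² (R(D) = (5*D)*D = 5*D²)
O(G) = -83 (O(G) = -4 + (-85 - 1*(-6)) = -4 + (-85 + 6) = -4 - 79 = -83)
1/(R(√(-43 - 122)) + O(v)) = 1/(5*(√(-43 - 122))² - 83) = 1/(5*(√(-165))² - 83) = 1/(5*(I*√165)² - 83) = 1/(5*(-165) - 83) = 1/(-825 - 83) = 1/(-908) = -1/908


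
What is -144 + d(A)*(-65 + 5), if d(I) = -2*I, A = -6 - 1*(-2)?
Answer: -624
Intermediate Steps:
A = -4 (A = -6 + 2 = -4)
-144 + d(A)*(-65 + 5) = -144 + (-2*(-4))*(-65 + 5) = -144 + 8*(-60) = -144 - 480 = -624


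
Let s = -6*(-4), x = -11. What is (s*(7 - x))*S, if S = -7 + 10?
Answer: 1296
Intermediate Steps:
s = 24
S = 3
(s*(7 - x))*S = (24*(7 - 1*(-11)))*3 = (24*(7 + 11))*3 = (24*18)*3 = 432*3 = 1296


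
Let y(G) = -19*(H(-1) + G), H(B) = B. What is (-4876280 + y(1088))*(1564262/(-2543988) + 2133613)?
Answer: -4429997628385043401/423998 ≈ -1.0448e+13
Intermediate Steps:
y(G) = 19 - 19*G (y(G) = -19*(-1 + G) = 19 - 19*G)
(-4876280 + y(1088))*(1564262/(-2543988) + 2133613) = (-4876280 + (19 - 19*1088))*(1564262/(-2543988) + 2133613) = (-4876280 + (19 - 20672))*(1564262*(-1/2543988) + 2133613) = (-4876280 - 20653)*(-782131/1271994 + 2133613) = -4896933*2713942152191/1271994 = -4429997628385043401/423998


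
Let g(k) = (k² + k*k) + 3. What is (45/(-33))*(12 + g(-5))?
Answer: -975/11 ≈ -88.636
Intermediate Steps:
g(k) = 3 + 2*k² (g(k) = (k² + k²) + 3 = 2*k² + 3 = 3 + 2*k²)
(45/(-33))*(12 + g(-5)) = (45/(-33))*(12 + (3 + 2*(-5)²)) = (45*(-1/33))*(12 + (3 + 2*25)) = -15*(12 + (3 + 50))/11 = -15*(12 + 53)/11 = -15/11*65 = -975/11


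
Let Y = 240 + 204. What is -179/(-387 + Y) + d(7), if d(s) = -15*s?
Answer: -6164/57 ≈ -108.14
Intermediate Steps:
Y = 444
-179/(-387 + Y) + d(7) = -179/(-387 + 444) - 15*7 = -179/57 - 105 = -6164/57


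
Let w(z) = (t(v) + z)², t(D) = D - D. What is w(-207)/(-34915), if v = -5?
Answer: -42849/34915 ≈ -1.2272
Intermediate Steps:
t(D) = 0
w(z) = z² (w(z) = (0 + z)² = z²)
w(-207)/(-34915) = (-207)²/(-34915) = 42849*(-1/34915) = -42849/34915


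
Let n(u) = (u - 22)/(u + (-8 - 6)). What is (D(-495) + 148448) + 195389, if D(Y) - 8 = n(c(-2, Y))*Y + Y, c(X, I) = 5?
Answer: 342415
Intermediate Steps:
n(u) = (-22 + u)/(-14 + u) (n(u) = (-22 + u)/(u - 14) = (-22 + u)/(-14 + u))
D(Y) = 8 + 26*Y/9 (D(Y) = 8 + (((-22 + 5)/(-14 + 5))*Y + Y) = 8 + ((-17/(-9))*Y + Y) = 8 + ((-1/9*(-17))*Y + Y) = 8 + (17*Y/9 + Y) = 8 + 26*Y/9)
(D(-495) + 148448) + 195389 = ((8 + (26/9)*(-495)) + 148448) + 195389 = ((8 - 1430) + 148448) + 195389 = (-1422 + 148448) + 195389 = 147026 + 195389 = 342415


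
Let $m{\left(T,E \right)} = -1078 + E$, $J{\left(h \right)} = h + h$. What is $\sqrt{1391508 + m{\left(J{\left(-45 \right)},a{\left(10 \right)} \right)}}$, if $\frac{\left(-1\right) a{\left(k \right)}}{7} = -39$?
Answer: $\sqrt{1390703} \approx 1179.3$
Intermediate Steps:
$a{\left(k \right)} = 273$ ($a{\left(k \right)} = \left(-7\right) \left(-39\right) = 273$)
$J{\left(h \right)} = 2 h$
$\sqrt{1391508 + m{\left(J{\left(-45 \right)},a{\left(10 \right)} \right)}} = \sqrt{1391508 + \left(-1078 + 273\right)} = \sqrt{1391508 - 805} = \sqrt{1390703}$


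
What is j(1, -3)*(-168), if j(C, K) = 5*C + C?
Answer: -1008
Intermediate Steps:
j(C, K) = 6*C
j(1, -3)*(-168) = (6*1)*(-168) = 6*(-168) = -1008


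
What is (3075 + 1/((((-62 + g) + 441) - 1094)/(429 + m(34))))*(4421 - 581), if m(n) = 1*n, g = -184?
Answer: 10613614080/899 ≈ 1.1806e+7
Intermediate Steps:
m(n) = n
(3075 + 1/((((-62 + g) + 441) - 1094)/(429 + m(34))))*(4421 - 581) = (3075 + 1/((((-62 - 184) + 441) - 1094)/(429 + 34)))*(4421 - 581) = (3075 + 1/(((-246 + 441) - 1094)/463))*3840 = (3075 + 1/((195 - 1094)*(1/463)))*3840 = (3075 + 1/(-899*1/463))*3840 = (3075 + 1/(-899/463))*3840 = (3075 - 463/899)*3840 = (2763962/899)*3840 = 10613614080/899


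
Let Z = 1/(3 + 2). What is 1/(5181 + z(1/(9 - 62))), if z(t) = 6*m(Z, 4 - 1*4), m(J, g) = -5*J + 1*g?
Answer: 1/5175 ≈ 0.00019324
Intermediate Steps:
Z = ⅕ (Z = 1/5 = ⅕ ≈ 0.20000)
m(J, g) = g - 5*J (m(J, g) = -5*J + g = g - 5*J)
z(t) = -6 (z(t) = 6*((4 - 1*4) - 5*⅕) = 6*((4 - 4) - 1) = 6*(0 - 1) = 6*(-1) = -6)
1/(5181 + z(1/(9 - 62))) = 1/(5181 - 6) = 1/5175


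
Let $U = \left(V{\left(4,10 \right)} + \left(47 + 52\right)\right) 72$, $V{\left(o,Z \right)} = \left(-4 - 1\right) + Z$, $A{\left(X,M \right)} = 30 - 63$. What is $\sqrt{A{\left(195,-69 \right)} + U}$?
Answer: $\sqrt{7455} \approx 86.342$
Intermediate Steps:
$A{\left(X,M \right)} = -33$
$V{\left(o,Z \right)} = -5 + Z$
$U = 7488$ ($U = \left(\left(-5 + 10\right) + \left(47 + 52\right)\right) 72 = \left(5 + 99\right) 72 = 104 \cdot 72 = 7488$)
$\sqrt{A{\left(195,-69 \right)} + U} = \sqrt{-33 + 7488} = \sqrt{7455}$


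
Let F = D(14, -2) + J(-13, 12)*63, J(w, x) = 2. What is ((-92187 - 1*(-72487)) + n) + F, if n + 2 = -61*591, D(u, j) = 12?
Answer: -55615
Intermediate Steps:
n = -36053 (n = -2 - 61*591 = -2 - 36051 = -36053)
F = 138 (F = 12 + 2*63 = 12 + 126 = 138)
((-92187 - 1*(-72487)) + n) + F = ((-92187 - 1*(-72487)) - 36053) + 138 = ((-92187 + 72487) - 36053) + 138 = (-19700 - 36053) + 138 = -55753 + 138 = -55615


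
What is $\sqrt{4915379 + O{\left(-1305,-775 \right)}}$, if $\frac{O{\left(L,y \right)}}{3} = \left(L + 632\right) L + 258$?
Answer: $2 \sqrt{1887737} \approx 2747.9$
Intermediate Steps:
$O{\left(L,y \right)} = 774 + 3 L \left(632 + L\right)$ ($O{\left(L,y \right)} = 3 \left(\left(L + 632\right) L + 258\right) = 3 \left(\left(632 + L\right) L + 258\right) = 3 \left(L \left(632 + L\right) + 258\right) = 3 \left(258 + L \left(632 + L\right)\right) = 774 + 3 L \left(632 + L\right)$)
$\sqrt{4915379 + O{\left(-1305,-775 \right)}} = \sqrt{4915379 + \left(774 + 3 \left(-1305\right)^{2} + 1896 \left(-1305\right)\right)} = \sqrt{4915379 + \left(774 + 3 \cdot 1703025 - 2474280\right)} = \sqrt{4915379 + \left(774 + 5109075 - 2474280\right)} = \sqrt{4915379 + 2635569} = \sqrt{7550948} = 2 \sqrt{1887737}$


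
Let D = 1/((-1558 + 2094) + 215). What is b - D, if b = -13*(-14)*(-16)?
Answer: -2186913/751 ≈ -2912.0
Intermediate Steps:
b = -2912 (b = 182*(-16) = -2912)
D = 1/751 (D = 1/(536 + 215) = 1/751 ≈ 0.0013316)
b - D = -2912 - 1*1/751 = -2912 - 1/751 = -2186913/751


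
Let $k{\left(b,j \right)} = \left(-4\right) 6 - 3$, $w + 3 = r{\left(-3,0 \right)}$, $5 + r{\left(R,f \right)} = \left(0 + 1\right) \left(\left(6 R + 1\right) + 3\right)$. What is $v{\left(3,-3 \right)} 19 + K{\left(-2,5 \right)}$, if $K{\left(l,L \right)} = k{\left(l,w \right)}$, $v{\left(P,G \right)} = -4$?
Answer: $-103$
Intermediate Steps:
$r{\left(R,f \right)} = -1 + 6 R$ ($r{\left(R,f \right)} = -5 + \left(0 + 1\right) \left(\left(6 R + 1\right) + 3\right) = -5 + 1 \left(\left(1 + 6 R\right) + 3\right) = -5 + 1 \left(4 + 6 R\right) = -5 + \left(4 + 6 R\right) = -1 + 6 R$)
$w = -22$ ($w = -3 + \left(-1 + 6 \left(-3\right)\right) = -3 - 19 = -22$)
$k{\left(b,j \right)} = -27$ ($k{\left(b,j \right)} = -24 - 3 = -27$)
$K{\left(l,L \right)} = -27$
$v{\left(3,-3 \right)} 19 + K{\left(-2,5 \right)} = \left(-4\right) 19 - 27 = -76 - 27 = -103$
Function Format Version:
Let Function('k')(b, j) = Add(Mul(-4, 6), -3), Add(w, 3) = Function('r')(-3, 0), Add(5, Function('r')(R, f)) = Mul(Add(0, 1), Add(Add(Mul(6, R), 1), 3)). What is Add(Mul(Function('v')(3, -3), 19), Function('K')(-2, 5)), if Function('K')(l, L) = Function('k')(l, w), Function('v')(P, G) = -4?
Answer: -103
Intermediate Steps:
Function('r')(R, f) = Add(-1, Mul(6, R)) (Function('r')(R, f) = Add(-5, Mul(Add(0, 1), Add(Add(Mul(6, R), 1), 3))) = Add(-5, Mul(1, Add(Add(1, Mul(6, R)), 3))) = Add(-5, Mul(1, Add(4, Mul(6, R)))) = Add(-5, Add(4, Mul(6, R))) = Add(-1, Mul(6, R)))
w = -22 (w = Add(-3, Add(-1, Mul(6, -3))) = Add(-3, Add(-1, -18)) = Add(-3, -19) = -22)
Function('k')(b, j) = -27 (Function('k')(b, j) = Add(-24, -3) = -27)
Function('K')(l, L) = -27
Add(Mul(Function('v')(3, -3), 19), Function('K')(-2, 5)) = Add(Mul(-4, 19), -27) = Add(-76, -27) = -103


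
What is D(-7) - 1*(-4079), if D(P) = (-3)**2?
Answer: 4088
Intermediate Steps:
D(P) = 9
D(-7) - 1*(-4079) = 9 - 1*(-4079) = 9 + 4079 = 4088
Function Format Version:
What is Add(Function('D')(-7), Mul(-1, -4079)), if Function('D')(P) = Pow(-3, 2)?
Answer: 4088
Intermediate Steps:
Function('D')(P) = 9
Add(Function('D')(-7), Mul(-1, -4079)) = Add(9, Mul(-1, -4079)) = Add(9, 4079) = 4088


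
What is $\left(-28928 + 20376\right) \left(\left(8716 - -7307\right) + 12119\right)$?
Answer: $-240670384$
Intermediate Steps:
$\left(-28928 + 20376\right) \left(\left(8716 - -7307\right) + 12119\right) = - 8552 \left(\left(8716 + 7307\right) + 12119\right) = - 8552 \left(16023 + 12119\right) = \left(-8552\right) 28142 = -240670384$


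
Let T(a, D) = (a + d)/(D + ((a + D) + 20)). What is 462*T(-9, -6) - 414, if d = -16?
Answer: 11136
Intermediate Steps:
T(a, D) = (-16 + a)/(20 + a + 2*D) (T(a, D) = (a - 16)/(D + ((a + D) + 20)) = (-16 + a)/(D + ((D + a) + 20)) = (-16 + a)/(D + (20 + D + a)) = (-16 + a)/(20 + a + 2*D))
462*T(-9, -6) - 414 = 462*((-16 - 9)/(20 - 9 + 2*(-6))) - 414 = 462*(-25/(20 - 9 - 12)) - 414 = 462*(-25/(-1)) - 414 = 462*(-1*(-25)) - 414 = 462*25 - 414 = 11550 - 414 = 11136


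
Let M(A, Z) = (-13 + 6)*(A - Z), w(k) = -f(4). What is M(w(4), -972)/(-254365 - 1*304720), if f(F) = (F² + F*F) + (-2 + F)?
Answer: 6566/559085 ≈ 0.011744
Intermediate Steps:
f(F) = -2 + F + 2*F² (f(F) = (F² + F²) + (-2 + F) = 2*F² + (-2 + F) = -2 + F + 2*F²)
w(k) = -34 (w(k) = -(-2 + 4 + 2*4²) = -(-2 + 4 + 2*16) = -(-2 + 4 + 32) = -1*34 = -34)
M(A, Z) = -7*A + 7*Z (M(A, Z) = -7*(A - Z) = -7*A + 7*Z)
M(w(4), -972)/(-254365 - 1*304720) = (-7*(-34) + 7*(-972))/(-254365 - 1*304720) = (238 - 6804)/(-254365 - 304720) = -6566/(-559085) = -6566*(-1/559085) = 6566/559085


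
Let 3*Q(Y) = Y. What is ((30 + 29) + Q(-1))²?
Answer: 30976/9 ≈ 3441.8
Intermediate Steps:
Q(Y) = Y/3
((30 + 29) + Q(-1))² = ((30 + 29) + (⅓)*(-1))² = (59 - ⅓)² = (176/3)² = 30976/9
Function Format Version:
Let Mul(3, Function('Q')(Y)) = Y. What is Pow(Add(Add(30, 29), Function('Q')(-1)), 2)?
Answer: Rational(30976, 9) ≈ 3441.8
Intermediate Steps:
Function('Q')(Y) = Mul(Rational(1, 3), Y)
Pow(Add(Add(30, 29), Function('Q')(-1)), 2) = Pow(Add(Add(30, 29), Mul(Rational(1, 3), -1)), 2) = Pow(Add(59, Rational(-1, 3)), 2) = Pow(Rational(176, 3), 2) = Rational(30976, 9)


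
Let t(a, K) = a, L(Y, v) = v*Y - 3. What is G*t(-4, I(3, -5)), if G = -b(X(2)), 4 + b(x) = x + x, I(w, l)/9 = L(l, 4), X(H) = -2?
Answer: -32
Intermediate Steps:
L(Y, v) = -3 + Y*v (L(Y, v) = Y*v - 3 = -3 + Y*v)
I(w, l) = -27 + 36*l (I(w, l) = 9*(-3 + l*4) = 9*(-3 + 4*l) = -27 + 36*l)
b(x) = -4 + 2*x (b(x) = -4 + (x + x) = -4 + 2*x)
G = 8 (G = -(-4 + 2*(-2)) = -(-4 - 4) = -1*(-8) = 8)
G*t(-4, I(3, -5)) = 8*(-4) = -32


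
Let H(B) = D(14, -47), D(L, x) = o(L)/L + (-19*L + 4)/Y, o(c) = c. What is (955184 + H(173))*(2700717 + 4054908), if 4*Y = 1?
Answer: 6445791770625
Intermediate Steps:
Y = 1/4 (Y = (1/4)*1 = 1/4 ≈ 0.25000)
D(L, x) = 17 - 76*L (D(L, x) = L/L + (-19*L + 4)/(1/4) = 1 + (4 - 19*L)*4 = 1 + (16 - 76*L) = 17 - 76*L)
H(B) = -1047 (H(B) = 17 - 76*14 = 17 - 1064 = -1047)
(955184 + H(173))*(2700717 + 4054908) = (955184 - 1047)*(2700717 + 4054908) = 954137*6755625 = 6445791770625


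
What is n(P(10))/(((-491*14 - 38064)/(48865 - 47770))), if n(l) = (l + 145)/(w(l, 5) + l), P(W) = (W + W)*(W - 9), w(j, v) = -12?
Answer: -180675/359504 ≈ -0.50257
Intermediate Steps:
P(W) = 2*W*(-9 + W) (P(W) = (2*W)*(-9 + W) = 2*W*(-9 + W))
n(l) = (145 + l)/(-12 + l) (n(l) = (l + 145)/(-12 + l) = (145 + l)/(-12 + l))
n(P(10))/(((-491*14 - 38064)/(48865 - 47770))) = ((145 + 2*10*(-9 + 10))/(-12 + 2*10*(-9 + 10)))/(((-491*14 - 38064)/(48865 - 47770))) = ((145 + 2*10*1)/(-12 + 2*10*1))/(((-6874 - 38064)/1095)) = ((145 + 20)/(-12 + 20))/((-44938*1/1095)) = (165/8)/(-44938/1095) = ((⅛)*165)*(-1095/44938) = (165/8)*(-1095/44938) = -180675/359504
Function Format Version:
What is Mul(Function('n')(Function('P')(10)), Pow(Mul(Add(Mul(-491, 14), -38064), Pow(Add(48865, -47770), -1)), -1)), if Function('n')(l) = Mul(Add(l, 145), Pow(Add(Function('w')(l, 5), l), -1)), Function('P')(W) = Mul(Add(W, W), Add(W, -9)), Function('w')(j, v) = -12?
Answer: Rational(-180675, 359504) ≈ -0.50257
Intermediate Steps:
Function('P')(W) = Mul(2, W, Add(-9, W)) (Function('P')(W) = Mul(Mul(2, W), Add(-9, W)) = Mul(2, W, Add(-9, W)))
Function('n')(l) = Mul(Pow(Add(-12, l), -1), Add(145, l)) (Function('n')(l) = Mul(Add(l, 145), Pow(Add(-12, l), -1)) = Mul(Add(145, l), Pow(Add(-12, l), -1)) = Mul(Pow(Add(-12, l), -1), Add(145, l)))
Mul(Function('n')(Function('P')(10)), Pow(Mul(Add(Mul(-491, 14), -38064), Pow(Add(48865, -47770), -1)), -1)) = Mul(Mul(Pow(Add(-12, Mul(2, 10, Add(-9, 10))), -1), Add(145, Mul(2, 10, Add(-9, 10)))), Pow(Mul(Add(Mul(-491, 14), -38064), Pow(Add(48865, -47770), -1)), -1)) = Mul(Mul(Pow(Add(-12, Mul(2, 10, 1)), -1), Add(145, Mul(2, 10, 1))), Pow(Mul(Add(-6874, -38064), Pow(1095, -1)), -1)) = Mul(Mul(Pow(Add(-12, 20), -1), Add(145, 20)), Pow(Mul(-44938, Rational(1, 1095)), -1)) = Mul(Mul(Pow(8, -1), 165), Pow(Rational(-44938, 1095), -1)) = Mul(Mul(Rational(1, 8), 165), Rational(-1095, 44938)) = Mul(Rational(165, 8), Rational(-1095, 44938)) = Rational(-180675, 359504)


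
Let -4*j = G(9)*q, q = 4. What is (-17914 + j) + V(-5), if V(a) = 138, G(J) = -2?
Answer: -17774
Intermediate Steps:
j = 2 (j = -(-1)*4/2 = -¼*(-8) = 2)
(-17914 + j) + V(-5) = (-17914 + 2) + 138 = -17912 + 138 = -17774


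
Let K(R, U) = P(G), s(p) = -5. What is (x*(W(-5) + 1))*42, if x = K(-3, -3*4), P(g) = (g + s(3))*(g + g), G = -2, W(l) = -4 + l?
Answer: -9408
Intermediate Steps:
P(g) = 2*g*(-5 + g) (P(g) = (g - 5)*(g + g) = (-5 + g)*(2*g) = 2*g*(-5 + g))
K(R, U) = 28 (K(R, U) = 2*(-2)*(-5 - 2) = 2*(-2)*(-7) = 28)
x = 28
(x*(W(-5) + 1))*42 = (28*((-4 - 5) + 1))*42 = (28*(-9 + 1))*42 = (28*(-8))*42 = -224*42 = -9408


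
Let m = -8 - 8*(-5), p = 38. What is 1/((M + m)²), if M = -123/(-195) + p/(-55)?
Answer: 511225/521528569 ≈ 0.00098024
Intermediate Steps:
M = -43/715 (M = -123/(-195) + 38/(-55) = -123*(-1/195) + 38*(-1/55) = 41/65 - 38/55 = -43/715 ≈ -0.060140)
m = 32 (m = -8 + 40 = 32)
1/((M + m)²) = 1/((-43/715 + 32)²) = 1/((22837/715)²) = 1/(521528569/511225) = 511225/521528569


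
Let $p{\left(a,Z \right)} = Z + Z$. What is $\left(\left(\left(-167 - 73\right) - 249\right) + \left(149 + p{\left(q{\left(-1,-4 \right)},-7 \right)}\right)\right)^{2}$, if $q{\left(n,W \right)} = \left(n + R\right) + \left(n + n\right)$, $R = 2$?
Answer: $125316$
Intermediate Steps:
$q{\left(n,W \right)} = 2 + 3 n$ ($q{\left(n,W \right)} = \left(n + 2\right) + \left(n + n\right) = \left(2 + n\right) + 2 n = 2 + 3 n$)
$p{\left(a,Z \right)} = 2 Z$
$\left(\left(\left(-167 - 73\right) - 249\right) + \left(149 + p{\left(q{\left(-1,-4 \right)},-7 \right)}\right)\right)^{2} = \left(\left(\left(-167 - 73\right) - 249\right) + \left(149 + 2 \left(-7\right)\right)\right)^{2} = \left(\left(-240 - 249\right) + \left(149 - 14\right)\right)^{2} = \left(-489 + 135\right)^{2} = \left(-354\right)^{2} = 125316$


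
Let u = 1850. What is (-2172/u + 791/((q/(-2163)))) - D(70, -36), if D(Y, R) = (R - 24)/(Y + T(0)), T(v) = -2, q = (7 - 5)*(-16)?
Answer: 26904274641/503200 ≈ 53466.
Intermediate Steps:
q = -32 (q = 2*(-16) = -32)
D(Y, R) = (-24 + R)/(-2 + Y) (D(Y, R) = (R - 24)/(Y - 2) = (-24 + R)/(-2 + Y))
(-2172/u + 791/((q/(-2163)))) - D(70, -36) = (-2172/1850 + 791/((-32/(-2163)))) - (-24 - 36)/(-2 + 70) = (-2172*1/1850 + 791/((-32*(-1/2163)))) - (-60)/68 = (-1086/925 + 791/(32/2163)) - (-60)/68 = (-1086/925 + 791*(2163/32)) - 1*(-15/17) = (-1086/925 + 1710933/32) + 15/17 = 1582578273/29600 + 15/17 = 26904274641/503200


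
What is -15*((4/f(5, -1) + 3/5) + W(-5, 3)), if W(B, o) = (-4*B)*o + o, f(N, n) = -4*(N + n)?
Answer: -3801/4 ≈ -950.25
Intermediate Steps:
f(N, n) = -4*N - 4*n
W(B, o) = o - 4*B*o (W(B, o) = -4*B*o + o = o - 4*B*o)
-15*((4/f(5, -1) + 3/5) + W(-5, 3)) = -15*((4/(-4*5 - 4*(-1)) + 3/5) + 3*(1 - 4*(-5))) = -15*((4/(-20 + 4) + 3*(1/5)) + 3*(1 + 20)) = -15*((4/(-16) + 3/5) + 3*21) = -15*((4*(-1/16) + 3/5) + 63) = -15*((-1/4 + 3/5) + 63) = -15*(7/20 + 63) = -15*1267/20 = -3801/4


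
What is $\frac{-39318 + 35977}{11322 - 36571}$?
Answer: $\frac{3341}{25249} \approx 0.13232$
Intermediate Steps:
$\frac{-39318 + 35977}{11322 - 36571} = - \frac{3341}{-25249} = \left(-3341\right) \left(- \frac{1}{25249}\right) = \frac{3341}{25249}$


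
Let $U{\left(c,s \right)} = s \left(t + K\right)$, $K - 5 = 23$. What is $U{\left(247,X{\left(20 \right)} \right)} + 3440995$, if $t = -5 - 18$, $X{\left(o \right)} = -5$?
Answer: $3440970$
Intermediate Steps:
$K = 28$ ($K = 5 + 23 = 28$)
$t = -23$ ($t = -5 - 18 = -23$)
$U{\left(c,s \right)} = 5 s$ ($U{\left(c,s \right)} = s \left(-23 + 28\right) = s 5 = 5 s$)
$U{\left(247,X{\left(20 \right)} \right)} + 3440995 = 5 \left(-5\right) + 3440995 = -25 + 3440995 = 3440970$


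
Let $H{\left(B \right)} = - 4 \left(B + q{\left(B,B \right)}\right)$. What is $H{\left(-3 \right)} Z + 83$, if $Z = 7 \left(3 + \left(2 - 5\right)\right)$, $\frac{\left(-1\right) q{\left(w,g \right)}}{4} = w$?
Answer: $83$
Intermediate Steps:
$q{\left(w,g \right)} = - 4 w$
$H{\left(B \right)} = 12 B$ ($H{\left(B \right)} = - 4 \left(B - 4 B\right) = - 4 \left(- 3 B\right) = 12 B$)
$Z = 0$ ($Z = 7 \left(3 + \left(2 - 5\right)\right) = 7 \left(3 - 3\right) = 7 \cdot 0 = 0$)
$H{\left(-3 \right)} Z + 83 = 12 \left(-3\right) 0 + 83 = \left(-36\right) 0 + 83 = 0 + 83 = 83$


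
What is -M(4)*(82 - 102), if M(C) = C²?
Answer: 320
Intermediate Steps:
-M(4)*(82 - 102) = -4²*(82 - 102) = -16*(-20) = -1*(-320) = 320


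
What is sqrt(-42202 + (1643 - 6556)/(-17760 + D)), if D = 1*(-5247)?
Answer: I*sqrt(22338336078507)/23007 ≈ 205.43*I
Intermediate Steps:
D = -5247
sqrt(-42202 + (1643 - 6556)/(-17760 + D)) = sqrt(-42202 + (1643 - 6556)/(-17760 - 5247)) = sqrt(-42202 - 4913/(-23007)) = sqrt(-42202 - 4913*(-1/23007)) = sqrt(-42202 + 4913/23007) = sqrt(-970936501/23007) = I*sqrt(22338336078507)/23007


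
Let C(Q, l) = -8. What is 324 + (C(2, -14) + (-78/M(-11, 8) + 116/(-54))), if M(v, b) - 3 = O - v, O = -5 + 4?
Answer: 8312/27 ≈ 307.85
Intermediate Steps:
O = -1
M(v, b) = 2 - v (M(v, b) = 3 + (-1 - v) = 2 - v)
324 + (C(2, -14) + (-78/M(-11, 8) + 116/(-54))) = 324 + (-8 + (-78/(2 - 1*(-11)) + 116/(-54))) = 324 + (-8 + (-78/(2 + 11) + 116*(-1/54))) = 324 + (-8 + (-78/13 - 58/27)) = 324 + (-8 + (-78*1/13 - 58/27)) = 324 + (-8 + (-6 - 58/27)) = 324 + (-8 - 220/27) = 324 - 436/27 = 8312/27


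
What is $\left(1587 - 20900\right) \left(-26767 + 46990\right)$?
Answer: $-390566799$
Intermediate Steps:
$\left(1587 - 20900\right) \left(-26767 + 46990\right) = \left(-19313\right) 20223 = -390566799$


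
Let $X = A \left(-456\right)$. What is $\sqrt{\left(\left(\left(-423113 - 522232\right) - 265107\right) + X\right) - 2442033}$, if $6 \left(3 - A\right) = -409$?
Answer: $i \sqrt{3684937} \approx 1919.6 i$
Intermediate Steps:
$A = \frac{427}{6}$ ($A = 3 - - \frac{409}{6} = 3 + \frac{409}{6} = \frac{427}{6} \approx 71.167$)
$X = -32452$ ($X = \frac{427}{6} \left(-456\right) = -32452$)
$\sqrt{\left(\left(\left(-423113 - 522232\right) - 265107\right) + X\right) - 2442033} = \sqrt{\left(\left(\left(-423113 - 522232\right) - 265107\right) - 32452\right) - 2442033} = \sqrt{\left(\left(-945345 - 265107\right) - 32452\right) - 2442033} = \sqrt{\left(-1210452 - 32452\right) - 2442033} = \sqrt{-1242904 - 2442033} = \sqrt{-3684937} = i \sqrt{3684937}$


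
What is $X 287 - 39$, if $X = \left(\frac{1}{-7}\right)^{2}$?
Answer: $- \frac{232}{7} \approx -33.143$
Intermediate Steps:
$X = \frac{1}{49}$ ($X = \left(- \frac{1}{7}\right)^{2} = \frac{1}{49} \approx 0.020408$)
$X 287 - 39 = \frac{1}{49} \cdot 287 - 39 = \frac{41}{7} - 39 = - \frac{232}{7}$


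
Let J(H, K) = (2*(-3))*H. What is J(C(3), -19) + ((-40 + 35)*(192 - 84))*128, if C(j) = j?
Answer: -69138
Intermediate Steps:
J(H, K) = -6*H
J(C(3), -19) + ((-40 + 35)*(192 - 84))*128 = -6*3 + ((-40 + 35)*(192 - 84))*128 = -18 - 5*108*128 = -18 - 540*128 = -18 - 69120 = -69138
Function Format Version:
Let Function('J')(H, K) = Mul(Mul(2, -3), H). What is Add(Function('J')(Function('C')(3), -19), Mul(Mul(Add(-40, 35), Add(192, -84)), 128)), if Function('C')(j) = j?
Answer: -69138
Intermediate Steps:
Function('J')(H, K) = Mul(-6, H)
Add(Function('J')(Function('C')(3), -19), Mul(Mul(Add(-40, 35), Add(192, -84)), 128)) = Add(Mul(-6, 3), Mul(Mul(Add(-40, 35), Add(192, -84)), 128)) = Add(-18, Mul(Mul(-5, 108), 128)) = Add(-18, Mul(-540, 128)) = Add(-18, -69120) = -69138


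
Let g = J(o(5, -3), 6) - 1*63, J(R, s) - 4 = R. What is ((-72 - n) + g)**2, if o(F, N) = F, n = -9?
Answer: 13689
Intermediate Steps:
J(R, s) = 4 + R
g = -54 (g = (4 + 5) - 1*63 = 9 - 63 = -54)
((-72 - n) + g)**2 = ((-72 - 1*(-9)) - 54)**2 = ((-72 + 9) - 54)**2 = (-63 - 54)**2 = (-117)**2 = 13689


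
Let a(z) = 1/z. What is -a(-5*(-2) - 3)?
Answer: -1/7 ≈ -0.14286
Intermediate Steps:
-a(-5*(-2) - 3) = -1/(-5*(-2) - 3) = -1/(10 - 3) = -1/7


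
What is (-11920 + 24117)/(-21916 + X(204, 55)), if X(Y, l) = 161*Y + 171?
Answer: 12197/11099 ≈ 1.0989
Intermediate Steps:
X(Y, l) = 171 + 161*Y
(-11920 + 24117)/(-21916 + X(204, 55)) = (-11920 + 24117)/(-21916 + (171 + 161*204)) = 12197/(-21916 + (171 + 32844)) = 12197/(-21916 + 33015) = 12197/11099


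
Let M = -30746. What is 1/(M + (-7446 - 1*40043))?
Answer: -1/78235 ≈ -1.2782e-5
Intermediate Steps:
1/(M + (-7446 - 1*40043)) = 1/(-30746 + (-7446 - 1*40043)) = 1/(-30746 + (-7446 - 40043)) = 1/(-30746 - 47489) = 1/(-78235) = -1/78235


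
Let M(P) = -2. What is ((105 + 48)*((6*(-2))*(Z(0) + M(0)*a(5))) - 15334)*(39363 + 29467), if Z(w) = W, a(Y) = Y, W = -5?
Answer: 840138980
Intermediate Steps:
Z(w) = -5
((105 + 48)*((6*(-2))*(Z(0) + M(0)*a(5))) - 15334)*(39363 + 29467) = ((105 + 48)*((6*(-2))*(-5 - 2*5)) - 15334)*(39363 + 29467) = (153*(-12*(-5 - 10)) - 15334)*68830 = (153*(-12*(-15)) - 15334)*68830 = (153*180 - 15334)*68830 = (27540 - 15334)*68830 = 12206*68830 = 840138980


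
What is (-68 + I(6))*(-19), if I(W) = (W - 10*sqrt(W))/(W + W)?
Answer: 2565/2 + 95*sqrt(6)/6 ≈ 1321.3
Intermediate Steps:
I(W) = (W - 10*sqrt(W))/(2*W) (I(W) = (W - 10*sqrt(W))/((2*W)) = (W - 10*sqrt(W))*(1/(2*W)) = (W - 10*sqrt(W))/(2*W))
(-68 + I(6))*(-19) = (-68 + (1/2 - 5*sqrt(6)/6))*(-19) = (-135/2 - 5*sqrt(6)/6)*(-19) = 2565/2 + 95*sqrt(6)/6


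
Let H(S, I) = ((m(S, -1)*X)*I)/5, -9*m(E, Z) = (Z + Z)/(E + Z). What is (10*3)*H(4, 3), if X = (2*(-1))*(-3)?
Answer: 8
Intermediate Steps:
X = 6 (X = -2*(-3) = 6)
m(E, Z) = -2*Z/(9*(E + Z)) (m(E, Z) = -(Z + Z)/(9*(E + Z)) = -2*Z/(9*(E + Z)))
H(S, I) = 12*I/(5*(-9 + 9*S)) (H(S, I) = ((-2*(-1)/(9*S + 9*(-1))*6)*I)/5 = ((-2*(-1)/(9*S - 9)*6)*I)*(⅕) = ((-2*(-1)/(-9 + 9*S)*6)*I)*(⅕) = (((2/(-9 + 9*S))*6)*I)*(⅕) = ((12/(-9 + 9*S))*I)*(⅕) = (12*I/(-9 + 9*S))*(⅕) = 12*I/(5*(-9 + 9*S)))
(10*3)*H(4, 3) = (10*3)*((4/15)*3/(-1 + 4)) = 30*((4/15)*3/3) = 30*((4/15)*3*(⅓)) = 30*(4/15) = 8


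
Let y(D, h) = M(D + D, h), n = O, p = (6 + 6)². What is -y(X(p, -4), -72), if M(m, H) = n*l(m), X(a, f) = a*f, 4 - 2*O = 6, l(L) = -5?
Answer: -5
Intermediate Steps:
p = 144 (p = 12² = 144)
O = -1 (O = 2 - ½*6 = 2 - 3 = -1)
n = -1
M(m, H) = 5 (M(m, H) = -1*(-5) = 5)
y(D, h) = 5
-y(X(p, -4), -72) = -1*5 = -5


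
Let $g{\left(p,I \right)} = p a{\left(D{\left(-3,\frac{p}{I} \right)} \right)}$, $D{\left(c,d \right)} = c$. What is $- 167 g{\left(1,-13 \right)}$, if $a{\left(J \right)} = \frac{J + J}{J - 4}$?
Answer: $- \frac{1002}{7} \approx -143.14$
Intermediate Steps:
$a{\left(J \right)} = \frac{2 J}{-4 + J}$
$g{\left(p,I \right)} = \frac{6 p}{7}$ ($g{\left(p,I \right)} = p 2 \left(-3\right) \frac{1}{-4 - 3} = p 2 \left(-3\right) \frac{1}{-7} = p 2 \left(-3\right) \left(- \frac{1}{7}\right) = p \frac{6}{7} = \frac{6 p}{7}$)
$- 167 g{\left(1,-13 \right)} = - 167 \cdot \frac{6}{7} \cdot 1 = \left(-167\right) \frac{6}{7} = - \frac{1002}{7}$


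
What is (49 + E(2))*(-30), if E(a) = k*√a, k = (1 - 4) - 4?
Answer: -1470 + 210*√2 ≈ -1173.0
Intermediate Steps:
k = -7 (k = -3 - 4 = -7)
E(a) = -7*√a
(49 + E(2))*(-30) = (49 - 7*√2)*(-30) = -1470 + 210*√2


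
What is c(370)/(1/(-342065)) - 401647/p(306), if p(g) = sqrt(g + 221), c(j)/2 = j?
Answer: -253128100 - 401647*sqrt(527)/527 ≈ -2.5315e+8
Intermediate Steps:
c(j) = 2*j
p(g) = sqrt(221 + g)
c(370)/(1/(-342065)) - 401647/p(306) = (2*370)/(1/(-342065)) - 401647/sqrt(221 + 306) = 740/(-1/342065) - 401647*sqrt(527)/527 = 740*(-342065) - 401647*sqrt(527)/527 = -253128100 - 401647*sqrt(527)/527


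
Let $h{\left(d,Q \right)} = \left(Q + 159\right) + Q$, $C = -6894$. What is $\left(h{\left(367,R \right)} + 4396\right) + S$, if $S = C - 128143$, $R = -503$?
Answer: $-131488$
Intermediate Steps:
$S = -135037$ ($S = -6894 - 128143 = -135037$)
$h{\left(d,Q \right)} = 159 + 2 Q$ ($h{\left(d,Q \right)} = \left(159 + Q\right) + Q = 159 + 2 Q$)
$\left(h{\left(367,R \right)} + 4396\right) + S = \left(\left(159 + 2 \left(-503\right)\right) + 4396\right) - 135037 = \left(\left(159 - 1006\right) + 4396\right) - 135037 = \left(-847 + 4396\right) - 135037 = 3549 - 135037 = -131488$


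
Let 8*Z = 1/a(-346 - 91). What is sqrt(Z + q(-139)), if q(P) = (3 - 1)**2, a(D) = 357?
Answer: 5*sqrt(326298)/1428 ≈ 2.0001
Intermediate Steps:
q(P) = 4 (q(P) = 2**2 = 4)
Z = 1/2856 (Z = (1/8)/357 = (1/8)*(1/357) = 1/2856 ≈ 0.00035014)
sqrt(Z + q(-139)) = sqrt(1/2856 + 4) = sqrt(11425/2856) = 5*sqrt(326298)/1428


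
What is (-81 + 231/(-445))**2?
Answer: 1315948176/198025 ≈ 6645.4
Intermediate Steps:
(-81 + 231/(-445))**2 = (-81 + 231*(-1/445))**2 = (-81 - 231/445)**2 = (-36276/445)**2 = 1315948176/198025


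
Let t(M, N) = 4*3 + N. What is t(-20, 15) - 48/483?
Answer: 4331/161 ≈ 26.901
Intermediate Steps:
t(M, N) = 12 + N
t(-20, 15) - 48/483 = (12 + 15) - 48/483 = 27 - 48*1/483 = 27 - 16/161 = 4331/161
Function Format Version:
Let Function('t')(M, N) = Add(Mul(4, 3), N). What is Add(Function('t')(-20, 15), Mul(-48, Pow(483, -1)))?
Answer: Rational(4331, 161) ≈ 26.901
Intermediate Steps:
Function('t')(M, N) = Add(12, N)
Add(Function('t')(-20, 15), Mul(-48, Pow(483, -1))) = Add(Add(12, 15), Mul(-48, Pow(483, -1))) = Add(27, Mul(-48, Rational(1, 483))) = Add(27, Rational(-16, 161)) = Rational(4331, 161)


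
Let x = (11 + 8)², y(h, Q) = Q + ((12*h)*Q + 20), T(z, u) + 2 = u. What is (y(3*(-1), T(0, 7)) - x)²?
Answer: 266256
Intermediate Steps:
T(z, u) = -2 + u
y(h, Q) = 20 + Q + 12*Q*h (y(h, Q) = Q + (12*Q*h + 20) = Q + (20 + 12*Q*h) = 20 + Q + 12*Q*h)
x = 361 (x = 19² = 361)
(y(3*(-1), T(0, 7)) - x)² = ((20 + (-2 + 7) + 12*(-2 + 7)*(3*(-1))) - 1*361)² = ((20 + 5 + 12*5*(-3)) - 361)² = ((20 + 5 - 180) - 361)² = (-155 - 361)² = (-516)² = 266256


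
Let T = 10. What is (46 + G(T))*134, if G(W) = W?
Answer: 7504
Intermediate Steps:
(46 + G(T))*134 = (46 + 10)*134 = 56*134 = 7504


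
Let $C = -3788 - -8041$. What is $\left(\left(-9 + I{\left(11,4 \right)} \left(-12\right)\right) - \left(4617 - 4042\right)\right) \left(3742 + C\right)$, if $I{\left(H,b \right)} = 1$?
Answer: $-4765020$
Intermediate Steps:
$C = 4253$ ($C = -3788 + 8041 = 4253$)
$\left(\left(-9 + I{\left(11,4 \right)} \left(-12\right)\right) - \left(4617 - 4042\right)\right) \left(3742 + C\right) = \left(\left(-9 + 1 \left(-12\right)\right) - \left(4617 - 4042\right)\right) \left(3742 + 4253\right) = \left(\left(-9 - 12\right) - \left(4617 - 4042\right)\right) 7995 = \left(-21 - 575\right) 7995 = \left(-596\right) 7995 = -4765020$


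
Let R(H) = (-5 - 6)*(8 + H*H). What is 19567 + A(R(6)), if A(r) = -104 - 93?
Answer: 19370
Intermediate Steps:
R(H) = -88 - 11*H² (R(H) = -11*(8 + H²) = -88 - 11*H²)
A(r) = -197
19567 + A(R(6)) = 19567 - 197 = 19370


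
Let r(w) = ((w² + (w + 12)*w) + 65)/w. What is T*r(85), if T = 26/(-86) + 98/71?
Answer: 10225137/51901 ≈ 197.01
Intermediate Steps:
T = 3291/3053 (T = 26*(-1/86) + 98*(1/71) = -13/43 + 98/71 = 3291/3053 ≈ 1.0780)
r(w) = (65 + w² + w*(12 + w))/w (r(w) = ((w² + (12 + w)*w) + 65)/w = ((w² + w*(12 + w)) + 65)/w = (65 + w² + w*(12 + w))/w)
T*r(85) = 3291*(12 + 2*85 + 65/85)/3053 = 3291*(12 + 170 + 65*(1/85))/3053 = 3291*(12 + 170 + 13/17)/3053 = (3291/3053)*(3107/17) = 10225137/51901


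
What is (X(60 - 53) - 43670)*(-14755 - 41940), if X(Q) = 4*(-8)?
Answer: 2477684890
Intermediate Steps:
X(Q) = -32
(X(60 - 53) - 43670)*(-14755 - 41940) = (-32 - 43670)*(-14755 - 41940) = -43702*(-56695) = 2477684890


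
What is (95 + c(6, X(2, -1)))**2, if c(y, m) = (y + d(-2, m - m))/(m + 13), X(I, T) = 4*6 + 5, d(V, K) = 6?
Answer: 444889/49 ≈ 9079.4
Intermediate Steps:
X(I, T) = 29 (X(I, T) = 24 + 5 = 29)
c(y, m) = (6 + y)/(13 + m) (c(y, m) = (y + 6)/(m + 13) = (6 + y)/(13 + m))
(95 + c(6, X(2, -1)))**2 = (95 + (6 + 6)/(13 + 29))**2 = (95 + 12/42)**2 = (95 + (1/42)*12)**2 = (95 + 2/7)**2 = (667/7)**2 = 444889/49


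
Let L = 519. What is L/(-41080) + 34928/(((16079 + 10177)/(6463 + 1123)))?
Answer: 680293725361/67412280 ≈ 10092.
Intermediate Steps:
L/(-41080) + 34928/(((16079 + 10177)/(6463 + 1123))) = 519/(-41080) + 34928/(((16079 + 10177)/(6463 + 1123))) = 519*(-1/41080) + 34928/((26256/7586)) = -519/41080 + 34928/((26256*(1/7586))) = -519/41080 + 34928/(13128/3793) = -519/41080 + 34928*(3793/13128) = -519/41080 + 16560238/1641 = 680293725361/67412280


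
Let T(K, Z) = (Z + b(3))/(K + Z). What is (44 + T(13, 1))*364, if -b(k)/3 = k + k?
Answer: 15574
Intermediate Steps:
b(k) = -6*k (b(k) = -3*(k + k) = -6*k)
T(K, Z) = (-18 + Z)/(K + Z) (T(K, Z) = (Z - 6*3)/(K + Z) = (Z - 18)/(K + Z) = (-18 + Z)/(K + Z))
(44 + T(13, 1))*364 = (44 + (-18 + 1)/(13 + 1))*364 = (44 - 17/14)*364 = (599/14)*364 = 15574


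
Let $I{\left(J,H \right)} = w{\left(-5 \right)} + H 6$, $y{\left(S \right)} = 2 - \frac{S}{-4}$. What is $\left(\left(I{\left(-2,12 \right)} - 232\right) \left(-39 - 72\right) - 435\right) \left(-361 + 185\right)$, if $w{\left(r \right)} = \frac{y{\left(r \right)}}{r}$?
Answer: $- \frac{15260652}{5} \approx -3.0521 \cdot 10^{6}$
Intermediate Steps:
$y{\left(S \right)} = 2 + \frac{S}{4}$ ($y{\left(S \right)} = 2 - S \left(- \frac{1}{4}\right) = 2 - - \frac{S}{4} = 2 + \frac{S}{4}$)
$w{\left(r \right)} = \frac{2 + \frac{r}{4}}{r}$
$I{\left(J,H \right)} = - \frac{3}{20} + 6 H$ ($I{\left(J,H \right)} = \frac{8 - 5}{4 \left(-5\right)} + H 6 = \frac{1}{4} \left(- \frac{1}{5}\right) 3 + 6 H = - \frac{3}{20} + 6 H$)
$\left(\left(I{\left(-2,12 \right)} - 232\right) \left(-39 - 72\right) - 435\right) \left(-361 + 185\right) = \left(\left(\left(- \frac{3}{20} + 6 \cdot 12\right) - 232\right) \left(-39 - 72\right) - 435\right) \left(-361 + 185\right) = \left(\left(\left(- \frac{3}{20} + 72\right) - 232\right) \left(-111\right) - 435\right) \left(-176\right) = \left(\left(\frac{1437}{20} - 232\right) \left(-111\right) - 435\right) \left(-176\right) = \left(\left(- \frac{3203}{20}\right) \left(-111\right) - 435\right) \left(-176\right) = \left(\frac{355533}{20} - 435\right) \left(-176\right) = \frac{346833}{20} \left(-176\right) = - \frac{15260652}{5}$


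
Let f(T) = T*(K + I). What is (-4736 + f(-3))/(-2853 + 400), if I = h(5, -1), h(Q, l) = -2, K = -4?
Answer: 4718/2453 ≈ 1.9234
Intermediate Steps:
I = -2
f(T) = -6*T (f(T) = T*(-4 - 2) = T*(-6) = -6*T)
(-4736 + f(-3))/(-2853 + 400) = (-4736 - 6*(-3))/(-2853 + 400) = (-4736 + 18)/(-2453) = -4718*(-1/2453) = 4718/2453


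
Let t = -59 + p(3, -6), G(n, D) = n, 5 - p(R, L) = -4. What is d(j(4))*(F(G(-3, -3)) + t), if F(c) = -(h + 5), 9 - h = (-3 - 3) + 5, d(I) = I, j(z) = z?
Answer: -260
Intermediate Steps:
p(R, L) = 9 (p(R, L) = 5 - 1*(-4) = 5 + 4 = 9)
t = -50 (t = -59 + 9 = -50)
h = 10 (h = 9 - ((-3 - 3) + 5) = 9 - (-6 + 5) = 9 - 1*(-1) = 9 + 1 = 10)
F(c) = -15 (F(c) = -(10 + 5) = -1*15 = -15)
d(j(4))*(F(G(-3, -3)) + t) = 4*(-15 - 50) = 4*(-65) = -260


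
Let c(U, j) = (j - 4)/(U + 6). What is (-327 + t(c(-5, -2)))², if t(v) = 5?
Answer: 103684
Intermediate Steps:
c(U, j) = (-4 + j)/(6 + U)
(-327 + t(c(-5, -2)))² = (-327 + 5)² = (-322)² = 103684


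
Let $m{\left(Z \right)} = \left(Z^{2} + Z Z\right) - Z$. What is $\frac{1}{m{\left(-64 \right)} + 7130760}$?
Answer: $\frac{1}{7139016} \approx 1.4008 \cdot 10^{-7}$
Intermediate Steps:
$m{\left(Z \right)} = - Z + 2 Z^{2}$ ($m{\left(Z \right)} = \left(Z^{2} + Z^{2}\right) - Z = 2 Z^{2} - Z = - Z + 2 Z^{2}$)
$\frac{1}{m{\left(-64 \right)} + 7130760} = \frac{1}{- 64 \left(-1 + 2 \left(-64\right)\right) + 7130760} = \frac{1}{- 64 \left(-1 - 128\right) + 7130760} = \frac{1}{\left(-64\right) \left(-129\right) + 7130760} = \frac{1}{8256 + 7130760} = \frac{1}{7139016}$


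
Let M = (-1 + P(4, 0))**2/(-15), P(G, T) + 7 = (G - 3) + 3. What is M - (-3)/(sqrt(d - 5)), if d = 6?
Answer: 29/15 ≈ 1.9333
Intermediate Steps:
P(G, T) = -7 + G (P(G, T) = -7 + ((G - 3) + 3) = -7 + ((-3 + G) + 3) = -7 + G)
M = -16/15 (M = (-1 + (-7 + 4))**2/(-15) = (-1 - 3)**2*(-1/15) = (-4)**2*(-1/15) = 16*(-1/15) = -16/15 ≈ -1.0667)
M - (-3)/(sqrt(d - 5)) = -16/15 - (-3)/(sqrt(6 - 5)) = -16/15 - (-3)/(sqrt(1)) = -16/15 - (-3)/1 = -16/15 - (-3) = -16/15 - 3*(-1) = -16/15 + 3 = 29/15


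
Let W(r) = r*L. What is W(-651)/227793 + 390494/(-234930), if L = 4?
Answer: -14927259577/8919234915 ≈ -1.6736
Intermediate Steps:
W(r) = 4*r (W(r) = r*4 = 4*r)
W(-651)/227793 + 390494/(-234930) = (4*(-651))/227793 + 390494/(-234930) = -2604*1/227793 + 390494*(-1/234930) = -868/75931 - 195247/117465 = -14927259577/8919234915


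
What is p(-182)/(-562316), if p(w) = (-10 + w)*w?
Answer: -8736/140579 ≈ -0.062143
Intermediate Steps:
p(w) = w*(-10 + w)
p(-182)/(-562316) = -182*(-10 - 182)/(-562316) = -182*(-192)*(-1/562316) = 34944*(-1/562316) = -8736/140579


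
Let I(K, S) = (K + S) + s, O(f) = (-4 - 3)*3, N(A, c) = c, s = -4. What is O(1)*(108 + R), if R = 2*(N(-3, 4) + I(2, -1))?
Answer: -2310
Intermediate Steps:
O(f) = -21 (O(f) = -7*3 = -21)
I(K, S) = -4 + K + S (I(K, S) = (K + S) - 4 = -4 + K + S)
R = 2 (R = 2*(4 + (-4 + 2 - 1)) = 2*(4 - 3) = 2*1 = 2)
O(1)*(108 + R) = -21*(108 + 2) = -21*110 = -2310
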